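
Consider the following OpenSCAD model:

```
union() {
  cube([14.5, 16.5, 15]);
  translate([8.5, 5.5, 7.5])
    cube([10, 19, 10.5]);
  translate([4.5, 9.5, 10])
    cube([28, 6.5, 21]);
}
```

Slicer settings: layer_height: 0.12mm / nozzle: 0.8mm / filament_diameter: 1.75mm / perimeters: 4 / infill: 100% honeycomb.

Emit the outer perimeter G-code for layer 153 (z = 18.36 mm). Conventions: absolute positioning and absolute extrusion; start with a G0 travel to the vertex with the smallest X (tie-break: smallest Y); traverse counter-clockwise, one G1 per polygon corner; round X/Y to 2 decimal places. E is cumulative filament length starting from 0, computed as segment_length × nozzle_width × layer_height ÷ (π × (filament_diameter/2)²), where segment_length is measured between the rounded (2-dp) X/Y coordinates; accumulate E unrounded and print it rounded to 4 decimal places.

At z = 18.36 mm: the cube is not intersected at this z (z outside [0, 15]); the cube at (8.5, 5.5) is absent (z outside [7.5, 18]); the cube at (4.5, 9.5) is present — its section is the full 28×6.5 rectangle; Combining (union): only the 28×6.5 cube at (4.5, 9.5) is present, so the union is just that shape — 1 connected region. The outline is a single polygon with 4 vertices. Extrusion per mm of travel: 0.8 × 0.12 / (π × 0.875²) = 0.039912. Accumulating E over each segment gives final E = 2.7539.

G0 X4.50 Y9.50 Z18.36
G1 X32.50 Y9.50 E1.1175
G1 X32.50 Y16.00 E1.3770
G1 X4.50 Y16.00 E2.4945
G1 X4.50 Y9.50 E2.7539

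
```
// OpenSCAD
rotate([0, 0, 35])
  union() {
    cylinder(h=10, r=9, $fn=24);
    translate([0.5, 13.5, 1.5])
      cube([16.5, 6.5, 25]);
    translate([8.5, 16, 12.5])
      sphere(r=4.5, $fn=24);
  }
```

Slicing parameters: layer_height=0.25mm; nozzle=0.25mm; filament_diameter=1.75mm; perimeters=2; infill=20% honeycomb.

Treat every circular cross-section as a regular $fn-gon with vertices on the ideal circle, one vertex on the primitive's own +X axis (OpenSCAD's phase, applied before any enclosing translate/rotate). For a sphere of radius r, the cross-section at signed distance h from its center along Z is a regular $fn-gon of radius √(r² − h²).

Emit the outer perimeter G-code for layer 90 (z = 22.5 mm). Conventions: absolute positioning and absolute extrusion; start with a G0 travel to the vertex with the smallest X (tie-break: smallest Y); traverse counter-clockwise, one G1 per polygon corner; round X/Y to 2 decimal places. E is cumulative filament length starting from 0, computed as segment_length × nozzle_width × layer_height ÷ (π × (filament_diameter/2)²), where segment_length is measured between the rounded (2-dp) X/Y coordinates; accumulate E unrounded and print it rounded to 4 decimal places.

G0 X-11.06 Y16.67 Z22.50
G1 X-7.33 Y11.35 E0.1688
G1 X6.18 Y20.81 E0.5974
G1 X2.45 Y26.13 E0.7662
G1 X-11.06 Y16.67 E1.1948

At z = 22.5 mm: the cylinder does not reach this height (z outside [0, 10]); the cube at (0.5, 13.5) is present — its section is the full 16.5×6.5 rectangle; the sphere at (8.5, 16) is not intersected at this z (|z−center|=10.000 > r=4.5); Taking the union: only the 16.5×6.5 cube at (0.5, 13.5) is present, so the union is just that shape — 1 connected region; (rotated 35° about Z; rotation is an isometry so areas/perimeters/island counts are preserved). The outline is a single polygon with 4 vertices. Extrusion per mm of travel: 0.25 × 0.25 / (π × 0.875²) = 0.025984. Accumulating E over each segment gives final E = 1.1948.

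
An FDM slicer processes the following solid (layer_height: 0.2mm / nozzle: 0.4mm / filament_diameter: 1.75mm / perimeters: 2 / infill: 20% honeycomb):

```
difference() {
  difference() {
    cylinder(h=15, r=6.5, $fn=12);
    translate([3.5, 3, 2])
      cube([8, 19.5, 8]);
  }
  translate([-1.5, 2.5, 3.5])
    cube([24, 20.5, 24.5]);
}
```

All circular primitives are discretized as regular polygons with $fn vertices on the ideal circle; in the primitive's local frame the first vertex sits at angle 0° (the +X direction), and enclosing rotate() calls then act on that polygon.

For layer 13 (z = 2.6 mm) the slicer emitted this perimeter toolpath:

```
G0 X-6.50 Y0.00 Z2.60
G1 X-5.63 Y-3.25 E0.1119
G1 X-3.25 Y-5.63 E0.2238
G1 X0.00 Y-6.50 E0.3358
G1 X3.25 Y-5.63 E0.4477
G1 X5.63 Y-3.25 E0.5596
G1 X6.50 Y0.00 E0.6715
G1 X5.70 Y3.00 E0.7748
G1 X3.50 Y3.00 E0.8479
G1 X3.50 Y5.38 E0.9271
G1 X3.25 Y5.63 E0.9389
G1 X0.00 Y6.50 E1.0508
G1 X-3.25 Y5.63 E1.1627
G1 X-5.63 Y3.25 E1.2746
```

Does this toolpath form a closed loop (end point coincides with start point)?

no

Start point (G0): (-6.50, 0.00). End point (last G1): the path does not return to the start — open.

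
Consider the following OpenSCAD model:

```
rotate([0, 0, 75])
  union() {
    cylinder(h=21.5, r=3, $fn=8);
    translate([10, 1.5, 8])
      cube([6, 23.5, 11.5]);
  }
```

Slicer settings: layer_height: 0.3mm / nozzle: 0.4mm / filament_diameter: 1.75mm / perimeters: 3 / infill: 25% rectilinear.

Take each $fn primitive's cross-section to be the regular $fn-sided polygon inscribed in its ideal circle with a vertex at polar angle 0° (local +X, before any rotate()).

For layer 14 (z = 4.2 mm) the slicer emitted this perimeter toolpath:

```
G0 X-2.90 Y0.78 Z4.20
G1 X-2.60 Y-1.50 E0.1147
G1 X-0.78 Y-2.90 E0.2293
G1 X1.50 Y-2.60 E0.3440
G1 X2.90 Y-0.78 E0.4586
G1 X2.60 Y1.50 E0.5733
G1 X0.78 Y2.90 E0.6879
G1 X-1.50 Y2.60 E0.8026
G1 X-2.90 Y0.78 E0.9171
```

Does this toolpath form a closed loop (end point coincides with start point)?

yes

Start point (G0): (-2.90, 0.78). End point (last G1): the path returns to the start — closed.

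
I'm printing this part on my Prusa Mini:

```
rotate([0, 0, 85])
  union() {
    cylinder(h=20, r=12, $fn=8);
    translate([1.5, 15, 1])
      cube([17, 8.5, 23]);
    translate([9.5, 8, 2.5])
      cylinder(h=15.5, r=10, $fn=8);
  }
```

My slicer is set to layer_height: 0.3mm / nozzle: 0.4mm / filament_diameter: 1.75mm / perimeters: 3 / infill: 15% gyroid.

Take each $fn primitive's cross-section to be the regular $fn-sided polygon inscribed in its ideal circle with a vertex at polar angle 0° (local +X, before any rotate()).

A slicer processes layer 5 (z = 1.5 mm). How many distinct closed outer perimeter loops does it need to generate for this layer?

At z = 1.5 mm: the r=12 cylinder gives a regular 8-gon of circumradius 12 (constant along its height); the cube at (1.5, 15) (footprint 17×8.5) is included at this height; the cylinder at (9.5, 8) is not intersected at this z (z outside [2.5, 18]); Merging all regions: the 2 present regions are separate (no shared area or edge), so areas and boundary lengths simply add and each stays a separate island — 2 connected regions; (rotated 85° about Z; rotation is an isometry so areas/perimeters/island counts are preserved). The result has 2 disconnected regions.

2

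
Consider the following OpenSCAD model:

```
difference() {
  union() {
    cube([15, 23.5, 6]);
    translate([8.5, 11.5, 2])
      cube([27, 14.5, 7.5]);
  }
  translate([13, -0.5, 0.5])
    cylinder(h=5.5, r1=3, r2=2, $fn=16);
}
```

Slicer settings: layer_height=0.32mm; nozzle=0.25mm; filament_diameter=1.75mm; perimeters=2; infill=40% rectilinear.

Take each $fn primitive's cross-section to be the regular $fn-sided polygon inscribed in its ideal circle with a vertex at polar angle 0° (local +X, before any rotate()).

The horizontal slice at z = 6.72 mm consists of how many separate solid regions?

At z = 6.72 mm: the cube is not intersected at this z (z outside [0, 6]); the 27×14.5 cube at (8.5, 11.5) contributes its full rectangle; Merging all regions: only the 27×14.5 cube at (8.5, 11.5) is present, so the union is just that shape — 1 connected region; the cone at (13, -0.5) is not intersected at this z (z outside [0.5, 6]); Taking the first minus the rest: none of the subtracted shapes is present at this height, so the result so far is unchanged — 1 connected region. The result has 1 disconnected region.

1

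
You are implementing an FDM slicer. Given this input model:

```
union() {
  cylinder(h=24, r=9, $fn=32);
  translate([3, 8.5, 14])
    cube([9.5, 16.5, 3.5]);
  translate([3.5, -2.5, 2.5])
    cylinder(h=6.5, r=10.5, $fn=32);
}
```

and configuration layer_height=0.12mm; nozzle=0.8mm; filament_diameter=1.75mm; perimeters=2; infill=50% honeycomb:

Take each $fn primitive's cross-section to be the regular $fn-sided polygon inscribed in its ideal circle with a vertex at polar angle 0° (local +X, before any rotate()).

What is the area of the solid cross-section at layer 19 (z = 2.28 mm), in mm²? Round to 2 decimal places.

252.84 mm²

At z = 2.28 mm: the cylinder: section is a regular 32-gon, circumradius r=9 (area = (32/2)·9.000²·sin(360°/32) = 252.84 mm²); the cube at (3, 8.5) is not intersected at this z (z outside [14, 17.5]); the cylinder at (3.5, -2.5) is not intersected at this z (z outside [2.5, 9]); Merging all regions: only the r=9 cylinder is present, so the union is just that shape — area = 252.84 mm². Overall, the cross-section is a single solid region. Net area = 252.84 mm².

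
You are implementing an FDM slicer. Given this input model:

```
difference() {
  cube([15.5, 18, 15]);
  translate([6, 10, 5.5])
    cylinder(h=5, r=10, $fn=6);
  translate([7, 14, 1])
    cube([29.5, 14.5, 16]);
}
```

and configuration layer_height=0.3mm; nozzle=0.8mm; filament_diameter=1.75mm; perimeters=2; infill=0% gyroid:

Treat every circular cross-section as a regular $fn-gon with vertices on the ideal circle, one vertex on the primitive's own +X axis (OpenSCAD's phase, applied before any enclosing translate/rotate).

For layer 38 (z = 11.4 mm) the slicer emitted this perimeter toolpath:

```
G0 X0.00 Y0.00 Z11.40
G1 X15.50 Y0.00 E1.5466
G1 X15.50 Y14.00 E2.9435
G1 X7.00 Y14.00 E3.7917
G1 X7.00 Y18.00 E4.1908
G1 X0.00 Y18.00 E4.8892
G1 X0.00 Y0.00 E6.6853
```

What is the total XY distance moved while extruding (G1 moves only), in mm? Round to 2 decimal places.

Sum the Euclidean lengths of each G1 segment: total = 67.00 mm.

67.00 mm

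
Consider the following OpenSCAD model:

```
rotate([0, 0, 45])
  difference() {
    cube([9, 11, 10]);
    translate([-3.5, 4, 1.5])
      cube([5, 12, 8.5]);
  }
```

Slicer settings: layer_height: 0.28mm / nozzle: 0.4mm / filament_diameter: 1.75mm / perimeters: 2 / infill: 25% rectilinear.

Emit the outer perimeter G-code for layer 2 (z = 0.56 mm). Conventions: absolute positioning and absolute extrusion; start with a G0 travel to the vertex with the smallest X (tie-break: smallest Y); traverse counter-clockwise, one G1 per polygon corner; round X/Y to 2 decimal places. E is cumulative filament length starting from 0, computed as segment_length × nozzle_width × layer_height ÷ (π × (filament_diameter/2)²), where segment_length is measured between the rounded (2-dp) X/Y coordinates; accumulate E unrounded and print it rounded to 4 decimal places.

At z = 0.56 mm: the cube is present — its section is the full 9×11 rectangle; the cube at (-3.5, 4) does not reach this height (z outside [1.5, 10]); After the difference (first − rest): none of the subtracted shapes is present at this height, so the 9×11 cube is unchanged — 1 connected region; (whole slice rotated 45° about Z — lengths, areas and connectivity unchanged). The outline is a single polygon with 4 vertices. Extrusion per mm of travel: 0.4 × 0.28 / (π × 0.875²) = 0.046564. Accumulating E over each segment gives final E = 1.8623.

G0 X-7.78 Y7.78 Z0.56
G1 X0.00 Y0.00 E0.5123
G1 X6.36 Y6.36 E0.9311
G1 X-1.41 Y14.14 E1.4431
G1 X-7.78 Y7.78 E1.8623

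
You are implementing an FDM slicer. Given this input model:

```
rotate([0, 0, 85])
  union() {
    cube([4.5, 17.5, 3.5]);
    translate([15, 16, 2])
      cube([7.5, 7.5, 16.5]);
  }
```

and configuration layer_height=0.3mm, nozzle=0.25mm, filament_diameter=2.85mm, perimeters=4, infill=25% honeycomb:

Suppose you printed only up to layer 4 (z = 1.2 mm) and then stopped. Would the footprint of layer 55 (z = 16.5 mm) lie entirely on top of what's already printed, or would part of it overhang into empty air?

part overhangs

Compare the two slices. At z = 1.2: the cube (footprint 4.5×17.5) is included at this height (area 78.75 mm²); the cube at (15, 16) is absent (z outside [2, 18.5]); Merging all regions: only the 4.5×17.5 cube is present, so the union is just that shape — area = 78.75 mm²; (rotated 85° about Z; rotation is an isometry so areas/perimeters/island counts are preserved). At z = 16.5: the cube is absent (z outside [0, 3.5]); the cube at (15, 16) (footprint 7.5×7.5) is included at this height (area 56.25 mm²); Merging all regions: only the 7.5×7.5 cube at (15, 16) is present, so the union is just that shape — area = 56.25 mm²; (rotated 85° about Z; rotation is an isometry so areas/perimeters/island counts are preserved). Checking containment: at z = 16.5 the cross-section extends beyond the z = 1.2 cross-section by about 56.25 mm².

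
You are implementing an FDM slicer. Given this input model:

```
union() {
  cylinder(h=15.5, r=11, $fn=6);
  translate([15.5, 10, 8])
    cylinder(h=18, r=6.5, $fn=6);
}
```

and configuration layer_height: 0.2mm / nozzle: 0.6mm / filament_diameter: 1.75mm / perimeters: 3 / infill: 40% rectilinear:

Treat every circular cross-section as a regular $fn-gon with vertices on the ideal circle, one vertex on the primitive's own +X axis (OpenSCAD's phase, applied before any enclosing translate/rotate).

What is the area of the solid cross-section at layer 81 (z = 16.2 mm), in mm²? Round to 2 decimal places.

At z = 16.2 mm: the cylinder does not reach this height (z outside [0, 15.5]); the cylinder at (15.5, 10): section is a regular 6-gon, circumradius r=6.5 (area = (6/2)·6.500²·sin(360°/6) = 109.77 mm²); Combining (union): only the r=6.5 cylinder at (15.5, 10) is present, so the union is just that shape — area = 109.77 mm². Overall, the cross-section is a single solid region. Net area = 109.77 mm².

109.77 mm²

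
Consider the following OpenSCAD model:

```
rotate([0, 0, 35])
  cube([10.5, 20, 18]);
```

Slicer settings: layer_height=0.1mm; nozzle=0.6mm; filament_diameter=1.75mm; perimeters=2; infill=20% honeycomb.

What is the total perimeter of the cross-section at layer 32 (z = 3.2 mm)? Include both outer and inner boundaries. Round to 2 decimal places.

At z = 3.2 mm: the 10.5×20 cube contributes its full rectangle (perimeter 61.00 mm); (whole slice rotated 35° about Z — lengths, areas and connectivity unchanged). Overall, the cross-section is a single solid region. Total boundary length (outer) = 61.00 mm.

61.00 mm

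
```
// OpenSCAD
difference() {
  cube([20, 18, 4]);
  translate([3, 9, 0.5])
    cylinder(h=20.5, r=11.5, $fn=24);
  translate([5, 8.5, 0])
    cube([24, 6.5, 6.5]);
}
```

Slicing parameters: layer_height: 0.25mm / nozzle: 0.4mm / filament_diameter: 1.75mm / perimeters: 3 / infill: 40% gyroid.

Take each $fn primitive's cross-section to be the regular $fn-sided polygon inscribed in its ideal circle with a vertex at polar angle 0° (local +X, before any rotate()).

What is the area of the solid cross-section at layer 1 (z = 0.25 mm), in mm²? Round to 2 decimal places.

262.50 mm²

At z = 0.25 mm: the cube (footprint 20×18) is included at this height (area 360.00 mm²); the cylinder at (3, 9) is absent (z outside [0.5, 21]); the cube at (5, 8.5) is present — its section is the full 24×6.5 rectangle (area 156.00 mm²); Subtracting the remaining from the first: starting from the 20×18 cube (360.00 mm²), the 24×6.5 cube at (5, 8.5) partially overlaps it — only the 97.50 mm² overlap (of its 156.00 mm²) is removed, clipping the outline — area = 262.50 mm². Overall, the cross-section is a single solid region. Net area = 262.50 mm².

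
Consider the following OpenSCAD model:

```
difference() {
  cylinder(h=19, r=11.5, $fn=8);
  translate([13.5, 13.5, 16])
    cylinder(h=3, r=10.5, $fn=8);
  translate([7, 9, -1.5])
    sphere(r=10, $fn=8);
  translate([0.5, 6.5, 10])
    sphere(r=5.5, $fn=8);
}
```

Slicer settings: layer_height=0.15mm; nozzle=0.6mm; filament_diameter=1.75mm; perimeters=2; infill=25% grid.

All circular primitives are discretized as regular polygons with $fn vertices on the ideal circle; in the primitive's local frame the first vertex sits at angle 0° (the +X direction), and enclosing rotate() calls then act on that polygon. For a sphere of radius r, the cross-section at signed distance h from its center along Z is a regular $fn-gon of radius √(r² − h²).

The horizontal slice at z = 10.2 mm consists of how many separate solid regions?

At z = 10.2 mm: the r=11.5 cylinder contributes a regular 8-gon of circumradius 11.5; the cylinder at (13.5, 13.5) is absent (z outside [16, 19]); the sphere at (7, 9) is not intersected at this z (|z−center|=11.700 > r=10); the r=5.5 sphere at (0.5, 6.5) slices to a regular 8-gon of circumradius 5.496 (√(r²−h²) with h=0.2 from center); After the difference (first − rest): starting from the r=11.5 cylinder, the r=5.5 sphere at (0.5, 6.5) partially overlaps it — only the 81.34 mm² overlap (of its 85.45 mm²) is removed, clipping the outline — 1 connected region. The result has 1 disconnected region.

1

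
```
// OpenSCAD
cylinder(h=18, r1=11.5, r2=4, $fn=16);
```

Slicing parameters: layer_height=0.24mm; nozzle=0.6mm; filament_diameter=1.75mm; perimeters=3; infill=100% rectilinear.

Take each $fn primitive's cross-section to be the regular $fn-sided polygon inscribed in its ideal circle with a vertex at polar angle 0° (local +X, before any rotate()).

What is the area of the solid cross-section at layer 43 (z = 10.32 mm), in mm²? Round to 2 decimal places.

At z = 10.32 mm: the cone contributes a regular 16-gon of circumradius 7.200 (interpolated between r1=11.5 and r2=4 at t=0.573) (area = (16/2)·7.200²·sin(360°/16) = 158.71 mm²). Overall, the cross-section is a single solid region. Net area = 158.71 mm².

158.71 mm²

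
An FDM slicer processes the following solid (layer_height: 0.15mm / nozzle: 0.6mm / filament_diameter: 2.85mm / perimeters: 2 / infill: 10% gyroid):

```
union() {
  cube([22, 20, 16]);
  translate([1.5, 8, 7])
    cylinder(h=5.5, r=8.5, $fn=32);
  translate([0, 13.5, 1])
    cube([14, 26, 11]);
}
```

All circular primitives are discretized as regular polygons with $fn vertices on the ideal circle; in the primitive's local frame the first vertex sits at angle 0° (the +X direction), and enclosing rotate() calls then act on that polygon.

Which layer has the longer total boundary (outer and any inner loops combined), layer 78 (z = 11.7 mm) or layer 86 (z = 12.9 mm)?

Layer 78 (z = 11.7): the 22×20 cube contributes its full rectangle (perimeter 84.00 mm); the r=8.5 cylinder at (1.5, 8) contributes a regular 32-gon of circumradius 8.5 (perimeter = 2·32·8.500·sin(180°/32) = 53.32 mm); the cube at (0, 13.5) is present — its section is the full 14×26 rectangle (perimeter 80.00 mm); Merging all regions: the regions partially overlap (shared area 227.52 mm²), so the edge portions inside another operand are dropped and the merged outline is re-measured after clipping — boundary = 130.36 mm. So its perimeter = 130.36 mm. Layer 86 (z = 12.9): the cube is present — its section is the full 22×20 rectangle (perimeter 84.00 mm); the cylinder at (1.5, 8) is absent (z outside [7, 12.5]); the cube at (0, 13.5) does not reach this height (z outside [1, 12]); Merging all regions: only the 22×20 cube is present, so the union is just that shape — boundary = 84.00 mm. So its perimeter = 84.00 mm. Layer 78 is larger (130.36 vs 84.00 mm).

layer 78 (z = 11.7 mm)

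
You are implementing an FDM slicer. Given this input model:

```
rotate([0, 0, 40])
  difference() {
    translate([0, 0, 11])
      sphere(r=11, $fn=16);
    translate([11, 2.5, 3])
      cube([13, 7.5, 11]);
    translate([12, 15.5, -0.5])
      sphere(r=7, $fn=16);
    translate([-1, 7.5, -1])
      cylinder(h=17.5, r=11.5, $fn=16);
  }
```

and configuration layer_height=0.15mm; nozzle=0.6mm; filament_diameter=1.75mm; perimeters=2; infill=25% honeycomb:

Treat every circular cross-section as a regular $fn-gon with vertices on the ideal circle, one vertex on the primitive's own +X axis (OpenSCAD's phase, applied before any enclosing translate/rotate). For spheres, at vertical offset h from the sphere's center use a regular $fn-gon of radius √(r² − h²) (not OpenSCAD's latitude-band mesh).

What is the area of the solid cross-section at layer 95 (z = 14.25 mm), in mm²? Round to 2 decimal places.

129.03 mm²

At z = 14.25 mm: the r=11 sphere slices to a regular 16-gon of circumradius 10.509 (√(r²−h²) with h=3.25 from center) (area = (16/2)·10.509²·sin(360°/16) = 338.10 mm²); the cube at (11, 2.5) is absent (z outside [3, 14]); the sphere at (12, 15.5) is not intersected at this z (|z−center|=14.750 > r=7); the cylinder at (-1, 7.5): section is a regular 16-gon, circumradius r=11.5 (area = (16/2)·11.500²·sin(360°/16) = 404.88 mm²); Taking the first minus the rest: starting from the r=11 sphere (338.10 mm²), the r=11.5 cylinder at (-1, 7.5) partially overlaps it — only the 209.08 mm² overlap (of its 404.88 mm²) is removed, clipping the outline — area = 129.03 mm²; (rotated 40° about Z; rotation is an isometry so areas/perimeters/island counts are preserved). Overall, the cross-section is a single solid region. Net area = 129.03 mm².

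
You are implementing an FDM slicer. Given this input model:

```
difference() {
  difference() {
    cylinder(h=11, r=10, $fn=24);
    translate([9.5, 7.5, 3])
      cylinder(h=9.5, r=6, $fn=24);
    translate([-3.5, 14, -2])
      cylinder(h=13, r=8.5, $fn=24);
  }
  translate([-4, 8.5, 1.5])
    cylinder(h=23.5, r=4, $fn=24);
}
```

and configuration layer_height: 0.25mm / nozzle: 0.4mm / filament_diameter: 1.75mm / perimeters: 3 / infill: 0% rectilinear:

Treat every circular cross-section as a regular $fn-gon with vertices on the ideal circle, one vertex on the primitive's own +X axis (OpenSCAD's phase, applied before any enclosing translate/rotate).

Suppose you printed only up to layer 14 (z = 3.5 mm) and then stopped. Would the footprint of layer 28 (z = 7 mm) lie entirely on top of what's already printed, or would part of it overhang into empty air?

Compare the two slices. At z = 3.5: the r=10 cylinder contributes a regular 24-gon of circumradius 10 (area = (24/2)·10.000²·sin(360°/24) = 310.58 mm²); the r=6 cylinder at (9.5, 7.5) gives a regular 24-gon of circumradius 6 (constant along its height) (area = (24/2)·6.000²·sin(360°/24) = 111.81 mm²); the r=8.5 cylinder at (-3.5, 14) contributes a regular 24-gon of circumradius 8.5 (area = (24/2)·8.500²·sin(360°/24) = 224.40 mm²); Subtracting the remaining from the first: starting from the r=10 cylinder (310.58 mm²), the r=6 cylinder at (9.5, 7.5) partially overlaps it — only the 25.71 mm² overlap (of its 111.81 mm²) is removed, clipping the outline; the r=8.5 cylinder at (-3.5, 14) partially overlaps it — only the 30.72 mm² overlap (of its 224.40 mm²) is removed, clipping the outline — area = 254.15 mm²; the cylinder at (-4, 8.5): section is a regular 24-gon, circumradius r=4 (area = (24/2)·4.000²·sin(360°/24) = 49.69 mm²); Taking the first minus the rest: starting from the result so far (254.15 mm²), the r=4 cylinder at (-4, 8.5) partially overlaps it — only the 4.93 mm² overlap (of its 49.69 mm²) is removed, clipping the outline — area = 249.22 mm². At z = 7: the r=10 cylinder gives a regular 24-gon of circumradius 10 (constant along its height) (area = (24/2)·10.000²·sin(360°/24) = 310.58 mm²); the cylinder at (9.5, 7.5): section is a regular 24-gon, circumradius r=6 (area = (24/2)·6.000²·sin(360°/24) = 111.81 mm²); the cylinder at (-3.5, 14): section is a regular 24-gon, circumradius r=8.5 (area = (24/2)·8.500²·sin(360°/24) = 224.40 mm²); After the difference (first − rest): starting from the r=10 cylinder (310.58 mm²), the r=6 cylinder at (9.5, 7.5) partially overlaps it — only the 25.71 mm² overlap (of its 111.81 mm²) is removed, clipping the outline; the r=8.5 cylinder at (-3.5, 14) partially overlaps it — only the 30.72 mm² overlap (of its 224.40 mm²) is removed, clipping the outline — area = 254.15 mm²; the r=4 cylinder at (-4, 8.5) gives a regular 24-gon of circumradius 4 (constant along its height) (area = (24/2)·4.000²·sin(360°/24) = 49.69 mm²); Taking the first minus the rest: starting from the result so far (254.15 mm²), the r=4 cylinder at (-4, 8.5) partially overlaps it — only the 4.93 mm² overlap (of its 49.69 mm²) is removed, clipping the outline — area = 249.22 mm². Checking containment: the cross-section at z = 7 is a subset of the cross-section at z = 3.5.

entirely on top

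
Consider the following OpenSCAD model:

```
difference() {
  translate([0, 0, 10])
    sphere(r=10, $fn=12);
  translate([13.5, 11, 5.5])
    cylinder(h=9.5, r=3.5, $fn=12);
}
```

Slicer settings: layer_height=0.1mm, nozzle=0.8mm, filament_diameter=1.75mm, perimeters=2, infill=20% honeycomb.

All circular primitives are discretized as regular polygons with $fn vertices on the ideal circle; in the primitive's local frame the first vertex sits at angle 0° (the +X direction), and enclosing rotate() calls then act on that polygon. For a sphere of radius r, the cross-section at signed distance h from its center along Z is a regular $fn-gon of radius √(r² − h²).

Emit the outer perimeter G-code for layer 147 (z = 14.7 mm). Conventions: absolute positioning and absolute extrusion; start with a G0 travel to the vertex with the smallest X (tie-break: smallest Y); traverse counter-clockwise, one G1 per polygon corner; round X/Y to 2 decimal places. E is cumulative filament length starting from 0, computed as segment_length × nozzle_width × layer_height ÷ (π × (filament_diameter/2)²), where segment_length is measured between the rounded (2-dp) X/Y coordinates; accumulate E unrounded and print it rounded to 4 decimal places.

G0 X-8.83 Y0.00 Z14.70
G1 X-7.64 Y-4.41 E0.1519
G1 X-4.41 Y-7.64 E0.3039
G1 X0.00 Y-8.83 E0.4558
G1 X4.41 Y-7.64 E0.6077
G1 X7.64 Y-4.41 E0.7596
G1 X8.83 Y0.00 E0.9116
G1 X7.64 Y4.41 E1.0635
G1 X4.41 Y7.64 E1.2154
G1 X0.00 Y8.83 E1.3673
G1 X-4.41 Y7.64 E1.5193
G1 X-7.64 Y4.41 E1.6712
G1 X-8.83 Y0.00 E1.8231

At z = 14.7 mm: the r=10 sphere contributes a regular 12-gon of circumradius √(10²−4.7²) = 8.827; the cylinder at (13.5, 11): section is a regular 12-gon, circumradius r=3.5; Taking the first minus the rest: starting from the r=10 sphere, the r=3.5 cylinder at (13.5, 11) misses the remaining region (no effect) — 1 connected region. The outline is a single polygon with 12 vertices. Extrusion per mm of travel: 0.8 × 0.1 / (π × 0.875²) = 0.033260. Accumulating E over each segment gives final E = 1.8231.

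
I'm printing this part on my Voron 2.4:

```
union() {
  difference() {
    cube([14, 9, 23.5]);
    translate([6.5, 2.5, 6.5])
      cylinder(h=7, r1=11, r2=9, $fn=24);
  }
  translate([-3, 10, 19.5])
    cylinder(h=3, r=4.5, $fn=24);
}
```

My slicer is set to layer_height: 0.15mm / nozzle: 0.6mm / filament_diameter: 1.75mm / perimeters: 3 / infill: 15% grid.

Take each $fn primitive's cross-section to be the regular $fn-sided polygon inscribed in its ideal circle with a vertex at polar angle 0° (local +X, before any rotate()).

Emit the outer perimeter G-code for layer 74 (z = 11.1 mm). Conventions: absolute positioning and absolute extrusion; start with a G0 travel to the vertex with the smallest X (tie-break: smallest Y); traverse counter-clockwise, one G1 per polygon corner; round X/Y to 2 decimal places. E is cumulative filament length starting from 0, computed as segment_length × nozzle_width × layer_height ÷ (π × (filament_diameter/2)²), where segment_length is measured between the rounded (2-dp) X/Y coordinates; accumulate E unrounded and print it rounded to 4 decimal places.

At z = 11.1 mm: the cube (footprint 14×9) is included at this height; the cone at (6.5, 2.5) (r1=11→r2=9) has section circumradius 9.686 here — a regular 24-gon; Taking the first minus the rest: starting from the 14×9 cube, the cone at (6.5, 2.5) partially overlaps it — only the 125.90 mm² overlap (of its 291.37 mm²) is removed, clipping the outline — 1 connected region; the cylinder at (-3, 10) does not reach this height (z outside [19.5, 22.5]); Combining (union): only that combined region is present, so the union is just that shape — 1 connected region. The outline is a single polygon with 3 vertices. Extrusion per mm of travel: 0.6 × 0.15 / (π × 0.875²) = 0.037418. Accumulating E over each segment gives final E = 0.0564.

G0 X13.62 Y9.00 Z11.10
G1 X14.00 Y8.50 E0.0235
G1 X14.00 Y9.00 E0.0422
G1 X13.62 Y9.00 E0.0564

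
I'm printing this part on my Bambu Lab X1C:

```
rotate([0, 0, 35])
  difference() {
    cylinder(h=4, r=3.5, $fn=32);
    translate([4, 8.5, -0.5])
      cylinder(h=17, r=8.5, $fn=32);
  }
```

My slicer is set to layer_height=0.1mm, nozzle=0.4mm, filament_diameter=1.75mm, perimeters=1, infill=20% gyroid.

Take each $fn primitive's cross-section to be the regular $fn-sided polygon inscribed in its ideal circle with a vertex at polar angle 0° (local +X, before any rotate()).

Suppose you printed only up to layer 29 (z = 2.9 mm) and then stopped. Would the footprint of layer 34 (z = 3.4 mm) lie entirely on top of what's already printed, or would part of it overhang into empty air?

Compare the two slices. At z = 2.9: the r=3.5 cylinder contributes a regular 32-gon of circumradius 3.5 (area = (32/2)·3.500²·sin(360°/32) = 38.24 mm²); the r=8.5 cylinder at (4, 8.5) contributes a regular 32-gon of circumradius 8.5 (area = (32/2)·8.500²·sin(360°/32) = 225.52 mm²); After the difference (first − rest): starting from the r=3.5 cylinder (38.24 mm²), the r=8.5 cylinder at (4, 8.5) partially overlaps it — only the 11.37 mm² overlap (of its 225.52 mm²) is removed, clipping the outline — area = 26.86 mm²; (whole slice rotated 35° about Z — lengths, areas and connectivity unchanged). At z = 3.4: the r=3.5 cylinder gives a regular 32-gon of circumradius 3.5 (constant along its height) (area = (32/2)·3.500²·sin(360°/32) = 38.24 mm²); the r=8.5 cylinder at (4, 8.5) contributes a regular 32-gon of circumradius 8.5 (area = (32/2)·8.500²·sin(360°/32) = 225.52 mm²); After the difference (first − rest): starting from the r=3.5 cylinder (38.24 mm²), the r=8.5 cylinder at (4, 8.5) partially overlaps it — only the 11.37 mm² overlap (of its 225.52 mm²) is removed, clipping the outline — area = 26.86 mm²; (whole slice rotated 35° about Z — lengths, areas and connectivity unchanged). Checking containment: the cross-section at z = 3.4 is a subset of the cross-section at z = 2.9.

entirely on top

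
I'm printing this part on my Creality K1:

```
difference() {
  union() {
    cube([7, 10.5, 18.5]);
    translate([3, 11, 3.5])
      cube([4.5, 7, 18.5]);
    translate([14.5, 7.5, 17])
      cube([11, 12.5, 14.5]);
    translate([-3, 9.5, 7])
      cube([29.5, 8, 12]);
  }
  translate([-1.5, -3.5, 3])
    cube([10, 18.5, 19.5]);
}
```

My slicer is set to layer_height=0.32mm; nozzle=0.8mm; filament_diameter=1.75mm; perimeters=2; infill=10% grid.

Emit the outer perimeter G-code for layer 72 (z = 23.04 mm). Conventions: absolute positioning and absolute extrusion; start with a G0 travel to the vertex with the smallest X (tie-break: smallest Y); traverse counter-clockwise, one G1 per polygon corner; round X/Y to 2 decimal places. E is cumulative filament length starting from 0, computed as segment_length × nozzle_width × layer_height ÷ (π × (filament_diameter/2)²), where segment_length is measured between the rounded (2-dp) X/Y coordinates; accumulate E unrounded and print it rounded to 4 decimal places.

At z = 23.04 mm: the cube is absent (z outside [0, 18.5]); the cube at (3, 11) is not intersected at this z (z outside [3.5, 22]); the cube at (14.5, 7.5) (footprint 11×12.5) is included at this height; the cube at (-3, 9.5) is not intersected at this z (z outside [7, 19]); Combining (union): only the 11×12.5 cube at (14.5, 7.5) is present, so the union is just that shape — 1 connected region; the cube at (-1.5, -3.5) is not intersected at this z (z outside [3, 22.5]); Taking the first minus the rest: none of the subtracted shapes is present at this height, so that combined region is unchanged — 1 connected region. The outline is a single polygon with 4 vertices. Extrusion per mm of travel: 0.8 × 0.32 / (π × 0.875²) = 0.106432. Accumulating E over each segment gives final E = 5.0023.

G0 X14.50 Y7.50 Z23.04
G1 X25.50 Y7.50 E1.1708
G1 X25.50 Y20.00 E2.5012
G1 X14.50 Y20.00 E3.6719
G1 X14.50 Y7.50 E5.0023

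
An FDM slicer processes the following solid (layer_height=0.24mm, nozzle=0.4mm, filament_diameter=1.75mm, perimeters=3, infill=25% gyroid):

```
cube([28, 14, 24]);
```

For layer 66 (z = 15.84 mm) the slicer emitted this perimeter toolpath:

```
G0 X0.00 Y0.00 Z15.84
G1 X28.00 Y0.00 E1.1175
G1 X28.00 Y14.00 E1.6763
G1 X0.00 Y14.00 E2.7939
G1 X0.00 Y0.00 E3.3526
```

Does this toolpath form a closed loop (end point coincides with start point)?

yes

Start point (G0): (0.00, 0.00). End point (last G1): the path returns to the start — closed.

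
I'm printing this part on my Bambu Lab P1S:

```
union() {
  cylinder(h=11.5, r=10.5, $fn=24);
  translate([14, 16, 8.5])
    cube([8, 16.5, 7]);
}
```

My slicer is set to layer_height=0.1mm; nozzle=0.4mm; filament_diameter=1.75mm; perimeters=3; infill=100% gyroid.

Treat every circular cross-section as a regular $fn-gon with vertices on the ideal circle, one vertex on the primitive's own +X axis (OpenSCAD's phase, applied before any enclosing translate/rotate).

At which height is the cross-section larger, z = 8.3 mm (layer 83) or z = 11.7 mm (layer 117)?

Layer 83 (z = 8.3): the cylinder: section is a regular 24-gon, circumradius r=10.5 (area = (24/2)·10.500²·sin(360°/24) = 342.42 mm²); the cube at (14, 16) is not intersected at this z (z outside [8.5, 15.5]); Combining (union): only the r=10.5 cylinder is present, so the union is just that shape — area = 342.42 mm². So its area = 342.42 mm². Layer 117 (z = 11.7): the cylinder is absent (z outside [0, 11.5]); the cube at (14, 16) is present — its section is the full 8×16.5 rectangle (area 132.00 mm²); Taking the union: only the 8×16.5 cube at (14, 16) is present, so the union is just that shape — area = 132.00 mm². So its area = 132.00 mm². Layer 83 is larger (342.42 vs 132.00 mm²).

layer 83 (z = 8.3 mm)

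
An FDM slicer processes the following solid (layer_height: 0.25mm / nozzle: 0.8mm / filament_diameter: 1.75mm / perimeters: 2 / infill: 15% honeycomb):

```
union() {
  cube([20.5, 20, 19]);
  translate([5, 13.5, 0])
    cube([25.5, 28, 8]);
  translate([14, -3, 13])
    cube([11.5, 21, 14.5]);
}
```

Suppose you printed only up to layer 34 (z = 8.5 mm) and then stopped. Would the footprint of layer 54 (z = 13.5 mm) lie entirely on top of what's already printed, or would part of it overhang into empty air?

part overhangs

Compare the two slices. At z = 8.5: the cube (footprint 20.5×20) is included at this height (area 410.00 mm²); the cube at (5, 13.5) is not intersected at this z (z outside [0, 8]); the cube at (14, -3) does not reach this height (z outside [13, 27.5]); Combining (union): only the 20.5×20 cube is present, so the union is just that shape — area = 410.00 mm². At z = 13.5: the cube is present — its section is the full 20.5×20 rectangle (area 410.00 mm²); the cube at (5, 13.5) is absent (z outside [0, 8]); the cube at (14, -3) (footprint 11.5×21) is included at this height (area 241.50 mm²); Combining (union): the regions partially overlap — summed areas 651.50 mm² minus the doubly-counted overlap 117.00 mm² gives 534.50 mm² — area = 534.50 mm². Checking containment: at z = 13.5 the cross-section extends beyond the z = 8.5 cross-section by about 124.50 mm².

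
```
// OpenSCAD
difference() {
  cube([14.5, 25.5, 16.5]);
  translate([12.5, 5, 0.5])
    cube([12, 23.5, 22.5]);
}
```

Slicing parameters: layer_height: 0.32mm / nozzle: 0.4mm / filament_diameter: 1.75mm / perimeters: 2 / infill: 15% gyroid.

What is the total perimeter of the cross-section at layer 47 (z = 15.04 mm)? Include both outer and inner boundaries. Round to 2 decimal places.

At z = 15.04 mm: the cube is present — its section is the full 14.5×25.5 rectangle (perimeter 80.00 mm); the cube at (12.5, 5) is present — its section is the full 12×23.5 rectangle (perimeter 71.00 mm); After the difference (first − rest): starting from the 14.5×25.5 cube, the 12×23.5 cube at (12.5, 5) partially overlaps it — only the 41.00 mm² overlap (of its 282.00 mm²) is removed, clipping the outline — boundary = 80.00 mm. Overall, the cross-section is a single solid region. Total boundary length (outer) = 80.00 mm.

80.00 mm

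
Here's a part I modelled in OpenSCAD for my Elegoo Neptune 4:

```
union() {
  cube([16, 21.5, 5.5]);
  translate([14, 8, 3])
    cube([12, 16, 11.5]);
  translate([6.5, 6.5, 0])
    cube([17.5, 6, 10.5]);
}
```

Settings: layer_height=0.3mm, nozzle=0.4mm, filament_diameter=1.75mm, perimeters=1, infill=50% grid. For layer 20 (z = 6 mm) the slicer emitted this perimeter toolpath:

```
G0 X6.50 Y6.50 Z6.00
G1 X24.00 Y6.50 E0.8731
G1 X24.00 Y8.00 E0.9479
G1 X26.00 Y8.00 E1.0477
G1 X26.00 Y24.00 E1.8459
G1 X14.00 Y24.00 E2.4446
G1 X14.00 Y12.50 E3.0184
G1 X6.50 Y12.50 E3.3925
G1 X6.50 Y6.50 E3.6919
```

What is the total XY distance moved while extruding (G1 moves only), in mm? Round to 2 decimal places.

74.00 mm

Sum the Euclidean lengths of each G1 segment: total = 74.00 mm.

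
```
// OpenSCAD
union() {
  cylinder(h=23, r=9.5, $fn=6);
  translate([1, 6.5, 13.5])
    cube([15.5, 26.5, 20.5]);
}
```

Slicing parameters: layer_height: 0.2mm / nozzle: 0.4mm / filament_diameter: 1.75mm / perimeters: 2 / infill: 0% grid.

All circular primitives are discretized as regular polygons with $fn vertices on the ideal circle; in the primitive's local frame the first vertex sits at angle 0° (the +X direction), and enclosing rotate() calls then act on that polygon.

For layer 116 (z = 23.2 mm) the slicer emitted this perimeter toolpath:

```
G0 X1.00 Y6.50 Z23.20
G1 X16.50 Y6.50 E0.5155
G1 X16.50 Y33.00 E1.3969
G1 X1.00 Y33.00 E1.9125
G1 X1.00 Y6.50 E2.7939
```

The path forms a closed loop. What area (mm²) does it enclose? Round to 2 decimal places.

Apply the shoelace formula to the sequence of (X, Y) vertices; enclosed area = 410.75 mm².

410.75 mm²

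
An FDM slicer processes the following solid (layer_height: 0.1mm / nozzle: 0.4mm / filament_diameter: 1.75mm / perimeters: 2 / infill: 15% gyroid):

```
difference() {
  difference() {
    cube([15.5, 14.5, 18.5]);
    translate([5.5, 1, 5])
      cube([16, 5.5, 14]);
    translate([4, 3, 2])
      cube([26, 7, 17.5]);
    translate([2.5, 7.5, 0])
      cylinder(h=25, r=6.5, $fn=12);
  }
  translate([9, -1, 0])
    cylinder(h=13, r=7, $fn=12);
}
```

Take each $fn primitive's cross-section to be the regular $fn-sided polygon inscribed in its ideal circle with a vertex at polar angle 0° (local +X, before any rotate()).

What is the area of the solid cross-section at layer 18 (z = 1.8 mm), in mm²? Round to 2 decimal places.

83.93 mm²

At z = 1.8 mm: the cube is present — its section is the full 15.5×14.5 rectangle (area 224.75 mm²); the cube at (5.5, 1) does not reach this height (z outside [5, 19]); the cube at (4, 3) is not intersected at this z (z outside [2, 19.5]); the r=6.5 cylinder at (2.5, 7.5) contributes a regular 12-gon of circumradius 6.5 (area = (12/2)·6.500²·sin(360°/12) = 126.75 mm²); Subtracting the remaining from the first: starting from the 15.5×14.5 cube (224.75 mm²), the r=6.5 cylinder at (2.5, 7.5) partially overlaps it — only the 94.20 mm² overlap (of its 126.75 mm²) is removed, clipping the outline — area = 130.55 mm²; the r=7 cylinder at (9, -1) gives a regular 12-gon of circumradius 7 (constant along its height) (area = (12/2)·7.000²·sin(360°/12) = 147.00 mm²); Subtracting the remaining from the first: starting from that combined region (130.55 mm²), the r=7 cylinder at (9, -1) partially overlaps it — only the 46.62 mm² overlap (of its 147.00 mm²) is removed, clipping the outline — area = 83.93 mm². Overall, the cross-section has 2 separate islands. Net area = 83.93 mm².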